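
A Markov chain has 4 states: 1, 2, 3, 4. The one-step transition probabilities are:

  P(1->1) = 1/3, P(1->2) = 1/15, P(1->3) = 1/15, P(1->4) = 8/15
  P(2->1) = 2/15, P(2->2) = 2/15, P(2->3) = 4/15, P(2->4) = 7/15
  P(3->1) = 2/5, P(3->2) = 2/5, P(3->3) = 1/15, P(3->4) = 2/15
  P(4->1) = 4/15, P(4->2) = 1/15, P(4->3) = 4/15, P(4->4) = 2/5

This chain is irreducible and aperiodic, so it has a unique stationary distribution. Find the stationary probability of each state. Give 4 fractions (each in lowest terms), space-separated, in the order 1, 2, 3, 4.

Answer: 58/199 239/1791 311/1791 719/1791

Derivation:
The stationary distribution satisfies pi = pi * P, i.e.:
  pi_1 = 1/3*pi_1 + 2/15*pi_2 + 2/5*pi_3 + 4/15*pi_4
  pi_2 = 1/15*pi_1 + 2/15*pi_2 + 2/5*pi_3 + 1/15*pi_4
  pi_3 = 1/15*pi_1 + 4/15*pi_2 + 1/15*pi_3 + 4/15*pi_4
  pi_4 = 8/15*pi_1 + 7/15*pi_2 + 2/15*pi_3 + 2/5*pi_4
with normalization: pi_1 + pi_2 + pi_3 + pi_4 = 1.

Using the first 3 balance equations plus normalization, the linear system A*pi = b is:
  [-2/3, 2/15, 2/5, 4/15] . pi = 0
  [1/15, -13/15, 2/5, 1/15] . pi = 0
  [1/15, 4/15, -14/15, 4/15] . pi = 0
  [1, 1, 1, 1] . pi = 1

Solving yields:
  pi_1 = 58/199
  pi_2 = 239/1791
  pi_3 = 311/1791
  pi_4 = 719/1791

Verification (pi * P):
  58/199*1/3 + 239/1791*2/15 + 311/1791*2/5 + 719/1791*4/15 = 58/199 = pi_1  (ok)
  58/199*1/15 + 239/1791*2/15 + 311/1791*2/5 + 719/1791*1/15 = 239/1791 = pi_2  (ok)
  58/199*1/15 + 239/1791*4/15 + 311/1791*1/15 + 719/1791*4/15 = 311/1791 = pi_3  (ok)
  58/199*8/15 + 239/1791*7/15 + 311/1791*2/15 + 719/1791*2/5 = 719/1791 = pi_4  (ok)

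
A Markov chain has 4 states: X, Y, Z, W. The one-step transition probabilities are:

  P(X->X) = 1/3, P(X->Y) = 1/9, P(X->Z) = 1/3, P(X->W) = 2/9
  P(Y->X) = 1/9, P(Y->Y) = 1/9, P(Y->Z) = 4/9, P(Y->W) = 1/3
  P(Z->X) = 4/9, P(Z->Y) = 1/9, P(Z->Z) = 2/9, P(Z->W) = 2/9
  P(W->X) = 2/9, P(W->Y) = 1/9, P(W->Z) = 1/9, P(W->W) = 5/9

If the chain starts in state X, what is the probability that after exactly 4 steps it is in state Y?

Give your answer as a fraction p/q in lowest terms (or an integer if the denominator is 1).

Answer: 1/9

Derivation:
Computing P^4 by repeated multiplication:
P^1 =
  X: [1/3, 1/9, 1/3, 2/9]
  Y: [1/9, 1/9, 4/9, 1/3]
  Z: [4/9, 1/9, 2/9, 2/9]
  W: [2/9, 1/9, 1/9, 5/9]
P^2 =
  X: [26/81, 1/9, 7/27, 25/81]
  Y: [26/81, 1/9, 2/9, 28/81]
  Z: [25/81, 1/9, 22/81, 25/81]
  W: [7/27, 1/9, 17/81, 34/81]
P^3 =
  X: [221/729, 1/9, 181/729, 82/243]
  Y: [215/729, 1/9, 178/729, 85/243]
  Z: [74/243, 1/9, 20/81, 82/243]
  W: [208/729, 1/9, 167/729, 91/243]
P^4 =
  X: [1960/6561, 1/9, 1595/6561, 253/729]
  Y: [1948/6561, 1/9, 1580/6561, 256/729]
  Z: [653/2187, 1/9, 532/2187, 253/729]
  W: [1919/6561, 1/9, 1555/6561, 262/729]

(P^4)[X -> Y] = 1/9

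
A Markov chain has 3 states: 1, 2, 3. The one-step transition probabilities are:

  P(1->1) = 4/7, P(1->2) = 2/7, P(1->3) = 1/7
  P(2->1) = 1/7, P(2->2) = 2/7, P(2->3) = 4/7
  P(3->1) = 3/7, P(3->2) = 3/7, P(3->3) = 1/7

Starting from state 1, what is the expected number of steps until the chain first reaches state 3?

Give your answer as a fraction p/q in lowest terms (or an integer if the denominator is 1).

Let h_i = expected steps to first reach 3 from state i.
Boundary: h_3 = 0.
First-step equations for the other states:
  h_1 = 1 + 4/7*h_1 + 2/7*h_2 + 1/7*h_3
  h_2 = 1 + 1/7*h_1 + 2/7*h_2 + 4/7*h_3

Substituting h_3 = 0 and rearranging gives the linear system (I - Q) h = 1:
  [3/7, -2/7] . (h_1, h_2) = 1
  [-1/7, 5/7] . (h_1, h_2) = 1

Solving yields:
  h_1 = 49/13
  h_2 = 28/13

Starting state is 1, so the expected hitting time is h_1 = 49/13.

Answer: 49/13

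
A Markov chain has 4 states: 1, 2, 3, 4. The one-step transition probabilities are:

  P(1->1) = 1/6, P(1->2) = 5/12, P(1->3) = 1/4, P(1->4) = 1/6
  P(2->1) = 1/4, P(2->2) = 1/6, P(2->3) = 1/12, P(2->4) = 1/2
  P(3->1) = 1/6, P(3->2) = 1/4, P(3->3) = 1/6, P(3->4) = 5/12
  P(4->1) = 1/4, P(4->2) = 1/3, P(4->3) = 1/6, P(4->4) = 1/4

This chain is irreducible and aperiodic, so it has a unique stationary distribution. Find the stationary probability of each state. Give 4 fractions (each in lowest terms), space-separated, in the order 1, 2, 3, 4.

The stationary distribution satisfies pi = pi * P, i.e.:
  pi_1 = 1/6*pi_1 + 1/4*pi_2 + 1/6*pi_3 + 1/4*pi_4
  pi_2 = 5/12*pi_1 + 1/6*pi_2 + 1/4*pi_3 + 1/3*pi_4
  pi_3 = 1/4*pi_1 + 1/12*pi_2 + 1/6*pi_3 + 1/6*pi_4
  pi_4 = 1/6*pi_1 + 1/2*pi_2 + 5/12*pi_3 + 1/4*pi_4
with normalization: pi_1 + pi_2 + pi_3 + pi_4 = 1.

Using the first 3 balance equations plus normalization, the linear system A*pi = b is:
  [-5/6, 1/4, 1/6, 1/4] . pi = 0
  [5/12, -5/6, 1/4, 1/3] . pi = 0
  [1/4, 1/12, -5/6, 1/6] . pi = 0
  [1, 1, 1, 1] . pi = 1

Solving yields:
  pi_1 = 159/728
  pi_2 = 211/728
  pi_3 = 9/56
  pi_4 = 241/728

Verification (pi * P):
  159/728*1/6 + 211/728*1/4 + 9/56*1/6 + 241/728*1/4 = 159/728 = pi_1  (ok)
  159/728*5/12 + 211/728*1/6 + 9/56*1/4 + 241/728*1/3 = 211/728 = pi_2  (ok)
  159/728*1/4 + 211/728*1/12 + 9/56*1/6 + 241/728*1/6 = 9/56 = pi_3  (ok)
  159/728*1/6 + 211/728*1/2 + 9/56*5/12 + 241/728*1/4 = 241/728 = pi_4  (ok)

Answer: 159/728 211/728 9/56 241/728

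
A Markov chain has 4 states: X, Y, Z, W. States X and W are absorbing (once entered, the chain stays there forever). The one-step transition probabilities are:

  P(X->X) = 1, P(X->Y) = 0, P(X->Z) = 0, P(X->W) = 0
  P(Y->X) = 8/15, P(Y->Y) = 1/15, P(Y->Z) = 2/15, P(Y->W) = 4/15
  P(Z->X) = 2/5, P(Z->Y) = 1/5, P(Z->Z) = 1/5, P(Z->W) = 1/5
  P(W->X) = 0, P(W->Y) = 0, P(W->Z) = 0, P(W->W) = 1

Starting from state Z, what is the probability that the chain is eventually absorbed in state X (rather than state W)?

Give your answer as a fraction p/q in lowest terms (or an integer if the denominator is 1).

Let a_i = P(absorbed in X | start in state i).
Boundary conditions: a_X = 1, a_W = 0.
For each transient state i, a_i = sum_j P(i->j) * a_j:
  a_Y = 8/15*a_X + 1/15*a_Y + 2/15*a_Z + 4/15*a_W
  a_Z = 2/5*a_X + 1/5*a_Y + 1/5*a_Z + 1/5*a_W

Substituting a_X = 1 and a_W = 0, rearrange to (I - Q) a = r where r[i] = P(i -> X):
  [14/15, -2/15] . (a_Y, a_Z) = 8/15
  [-1/5, 4/5] . (a_Y, a_Z) = 2/5

Solving yields:
  a_Y = 2/3
  a_Z = 2/3

Starting state is Z, so the absorption probability is a_Z = 2/3.

Answer: 2/3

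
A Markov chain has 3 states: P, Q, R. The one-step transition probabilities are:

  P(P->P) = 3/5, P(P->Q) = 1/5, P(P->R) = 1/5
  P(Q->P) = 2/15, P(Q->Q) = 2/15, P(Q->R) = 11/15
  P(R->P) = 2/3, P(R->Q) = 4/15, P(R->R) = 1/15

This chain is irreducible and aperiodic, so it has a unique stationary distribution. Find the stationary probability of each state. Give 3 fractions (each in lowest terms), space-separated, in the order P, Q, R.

The stationary distribution satisfies pi = pi * P, i.e.:
  pi_P = 3/5*pi_P + 2/15*pi_Q + 2/3*pi_R
  pi_Q = 1/5*pi_P + 2/15*pi_Q + 4/15*pi_R
  pi_R = 1/5*pi_P + 11/15*pi_Q + 1/15*pi_R
with normalization: pi_P + pi_Q + pi_R = 1.

Using the first 2 balance equations plus normalization, the linear system A*pi = b is:
  [-2/5, 2/15, 2/3] . pi = 0
  [1/5, -13/15, 4/15] . pi = 0
  [1, 1, 1] . pi = 1

Solving yields:
  pi_P = 23/44
  pi_Q = 9/44
  pi_R = 3/11

Verification (pi * P):
  23/44*3/5 + 9/44*2/15 + 3/11*2/3 = 23/44 = pi_P  (ok)
  23/44*1/5 + 9/44*2/15 + 3/11*4/15 = 9/44 = pi_Q  (ok)
  23/44*1/5 + 9/44*11/15 + 3/11*1/15 = 3/11 = pi_R  (ok)

Answer: 23/44 9/44 3/11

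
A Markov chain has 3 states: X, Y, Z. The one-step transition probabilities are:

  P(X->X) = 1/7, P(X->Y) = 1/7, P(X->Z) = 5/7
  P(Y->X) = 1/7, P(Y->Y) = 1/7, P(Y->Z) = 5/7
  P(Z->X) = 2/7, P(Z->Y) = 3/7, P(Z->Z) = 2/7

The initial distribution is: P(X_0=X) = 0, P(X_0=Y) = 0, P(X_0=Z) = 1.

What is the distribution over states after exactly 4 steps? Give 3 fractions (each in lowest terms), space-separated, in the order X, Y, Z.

Answer: 501/2401 659/2401 1241/2401

Derivation:
Propagating the distribution step by step (d_{t+1} = d_t * P):
d_0 = (X=0, Y=0, Z=1)
  d_1[X] = 0*1/7 + 0*1/7 + 1*2/7 = 2/7
  d_1[Y] = 0*1/7 + 0*1/7 + 1*3/7 = 3/7
  d_1[Z] = 0*5/7 + 0*5/7 + 1*2/7 = 2/7
d_1 = (X=2/7, Y=3/7, Z=2/7)
  d_2[X] = 2/7*1/7 + 3/7*1/7 + 2/7*2/7 = 9/49
  d_2[Y] = 2/7*1/7 + 3/7*1/7 + 2/7*3/7 = 11/49
  d_2[Z] = 2/7*5/7 + 3/7*5/7 + 2/7*2/7 = 29/49
d_2 = (X=9/49, Y=11/49, Z=29/49)
  d_3[X] = 9/49*1/7 + 11/49*1/7 + 29/49*2/7 = 78/343
  d_3[Y] = 9/49*1/7 + 11/49*1/7 + 29/49*3/7 = 107/343
  d_3[Z] = 9/49*5/7 + 11/49*5/7 + 29/49*2/7 = 158/343
d_3 = (X=78/343, Y=107/343, Z=158/343)
  d_4[X] = 78/343*1/7 + 107/343*1/7 + 158/343*2/7 = 501/2401
  d_4[Y] = 78/343*1/7 + 107/343*1/7 + 158/343*3/7 = 659/2401
  d_4[Z] = 78/343*5/7 + 107/343*5/7 + 158/343*2/7 = 1241/2401
d_4 = (X=501/2401, Y=659/2401, Z=1241/2401)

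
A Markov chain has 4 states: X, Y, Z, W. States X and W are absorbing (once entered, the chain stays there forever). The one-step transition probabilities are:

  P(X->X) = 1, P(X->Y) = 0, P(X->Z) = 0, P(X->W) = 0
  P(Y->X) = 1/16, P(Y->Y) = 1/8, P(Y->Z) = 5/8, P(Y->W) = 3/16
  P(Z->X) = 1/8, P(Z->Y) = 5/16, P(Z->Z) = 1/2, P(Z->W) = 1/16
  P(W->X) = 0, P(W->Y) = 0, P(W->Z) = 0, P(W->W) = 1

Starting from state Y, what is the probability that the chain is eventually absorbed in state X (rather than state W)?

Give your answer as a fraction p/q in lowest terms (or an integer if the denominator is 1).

Answer: 14/31

Derivation:
Let a_i = P(absorbed in X | start in state i).
Boundary conditions: a_X = 1, a_W = 0.
For each transient state i, a_i = sum_j P(i->j) * a_j:
  a_Y = 1/16*a_X + 1/8*a_Y + 5/8*a_Z + 3/16*a_W
  a_Z = 1/8*a_X + 5/16*a_Y + 1/2*a_Z + 1/16*a_W

Substituting a_X = 1 and a_W = 0, rearrange to (I - Q) a = r where r[i] = P(i -> X):
  [7/8, -5/8] . (a_Y, a_Z) = 1/16
  [-5/16, 1/2] . (a_Y, a_Z) = 1/8

Solving yields:
  a_Y = 14/31
  a_Z = 33/62

Starting state is Y, so the absorption probability is a_Y = 14/31.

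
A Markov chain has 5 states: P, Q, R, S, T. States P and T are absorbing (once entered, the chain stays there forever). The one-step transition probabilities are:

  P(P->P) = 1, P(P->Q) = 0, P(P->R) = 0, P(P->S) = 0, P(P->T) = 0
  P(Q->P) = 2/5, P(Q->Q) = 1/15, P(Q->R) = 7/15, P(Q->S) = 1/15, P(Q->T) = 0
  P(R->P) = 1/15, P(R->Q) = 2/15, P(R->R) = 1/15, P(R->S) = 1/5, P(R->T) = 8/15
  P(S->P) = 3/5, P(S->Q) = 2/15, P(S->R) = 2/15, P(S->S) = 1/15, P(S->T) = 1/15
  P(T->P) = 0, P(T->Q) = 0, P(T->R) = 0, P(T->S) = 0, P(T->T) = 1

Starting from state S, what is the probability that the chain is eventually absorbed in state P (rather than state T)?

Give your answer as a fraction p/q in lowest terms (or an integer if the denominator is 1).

Let a_i = P(absorbed in P | start in state i).
Boundary conditions: a_P = 1, a_T = 0.
For each transient state i, a_i = sum_j P(i->j) * a_j:
  a_Q = 2/5*a_P + 1/15*a_Q + 7/15*a_R + 1/15*a_S + 0*a_T
  a_R = 1/15*a_P + 2/15*a_Q + 1/15*a_R + 1/5*a_S + 8/15*a_T
  a_S = 3/5*a_P + 2/15*a_Q + 2/15*a_R + 1/15*a_S + 1/15*a_T

Substituting a_P = 1 and a_T = 0, rearrange to (I - Q) a = r where r[i] = P(i -> P):
  [14/15, -7/15, -1/15] . (a_Q, a_R, a_S) = 2/5
  [-2/15, 14/15, -1/5] . (a_Q, a_R, a_S) = 1/15
  [-2/15, -2/15, 14/15] . (a_Q, a_R, a_S) = 3/5

Solving yields:
  a_Q = 311/478
  a_R = 397/1195
  a_S = 936/1195

Starting state is S, so the absorption probability is a_S = 936/1195.

Answer: 936/1195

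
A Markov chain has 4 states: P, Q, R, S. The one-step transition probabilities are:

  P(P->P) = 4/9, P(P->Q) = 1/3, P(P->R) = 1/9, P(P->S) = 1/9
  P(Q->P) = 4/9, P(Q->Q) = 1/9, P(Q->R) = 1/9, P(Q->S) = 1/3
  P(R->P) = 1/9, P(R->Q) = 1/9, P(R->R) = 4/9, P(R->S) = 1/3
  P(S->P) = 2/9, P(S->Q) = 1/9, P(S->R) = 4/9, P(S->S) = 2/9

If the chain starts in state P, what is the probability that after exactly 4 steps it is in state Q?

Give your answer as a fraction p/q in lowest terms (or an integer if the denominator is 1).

Answer: 5/27

Derivation:
Computing P^4 by repeated multiplication:
P^1 =
  P: [4/9, 1/3, 1/9, 1/9]
  Q: [4/9, 1/9, 1/9, 1/3]
  R: [1/9, 1/9, 4/9, 1/3]
  S: [2/9, 1/9, 4/9, 2/9]
P^2 =
  P: [31/81, 17/81, 5/27, 2/9]
  Q: [1/3, 17/81, 7/27, 16/81]
  R: [2/9, 11/81, 10/27, 22/81]
  S: [20/81, 13/81, 1/3, 7/27]
P^3 =
  P: [1/3, 143/729, 20/81, 163/729]
  Q: [229/729, 5/27, 64/243, 173/729]
  R: [190/729, 13/81, 79/243, 185/729]
  S: [67/243, 121/729, 25/81, 182/729]
P^4 =
  P: [2050/6561, 5/27, 586/2187, 1538/6561]
  Q: [1994/6561, 1187/6561, 608/2187, 1556/6561]
  R: [1835/6561, 1109/6561, 665/2187, 1622/6561]
  S: [1877/6561, 377/2187, 650/2187, 1603/6561]

(P^4)[P -> Q] = 5/27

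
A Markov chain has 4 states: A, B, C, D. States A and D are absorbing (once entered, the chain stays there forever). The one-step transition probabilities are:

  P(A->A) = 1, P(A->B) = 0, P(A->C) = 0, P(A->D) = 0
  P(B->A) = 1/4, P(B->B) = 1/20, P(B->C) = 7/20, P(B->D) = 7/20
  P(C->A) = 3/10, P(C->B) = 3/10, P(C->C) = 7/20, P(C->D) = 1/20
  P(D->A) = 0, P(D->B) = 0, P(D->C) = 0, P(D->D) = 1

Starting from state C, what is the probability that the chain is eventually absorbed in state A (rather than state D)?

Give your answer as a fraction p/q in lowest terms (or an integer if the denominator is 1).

Answer: 144/205

Derivation:
Let a_i = P(absorbed in A | start in state i).
Boundary conditions: a_A = 1, a_D = 0.
For each transient state i, a_i = sum_j P(i->j) * a_j:
  a_B = 1/4*a_A + 1/20*a_B + 7/20*a_C + 7/20*a_D
  a_C = 3/10*a_A + 3/10*a_B + 7/20*a_C + 1/20*a_D

Substituting a_A = 1 and a_D = 0, rearrange to (I - Q) a = r where r[i] = P(i -> A):
  [19/20, -7/20] . (a_B, a_C) = 1/4
  [-3/10, 13/20] . (a_B, a_C) = 3/10

Solving yields:
  a_B = 107/205
  a_C = 144/205

Starting state is C, so the absorption probability is a_C = 144/205.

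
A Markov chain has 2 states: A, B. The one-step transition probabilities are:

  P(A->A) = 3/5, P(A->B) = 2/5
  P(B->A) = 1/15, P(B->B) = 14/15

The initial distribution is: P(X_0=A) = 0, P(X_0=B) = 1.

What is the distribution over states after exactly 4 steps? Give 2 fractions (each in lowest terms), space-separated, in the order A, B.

Propagating the distribution step by step (d_{t+1} = d_t * P):
d_0 = (A=0, B=1)
  d_1[A] = 0*3/5 + 1*1/15 = 1/15
  d_1[B] = 0*2/5 + 1*14/15 = 14/15
d_1 = (A=1/15, B=14/15)
  d_2[A] = 1/15*3/5 + 14/15*1/15 = 23/225
  d_2[B] = 1/15*2/5 + 14/15*14/15 = 202/225
d_2 = (A=23/225, B=202/225)
  d_3[A] = 23/225*3/5 + 202/225*1/15 = 409/3375
  d_3[B] = 23/225*2/5 + 202/225*14/15 = 2966/3375
d_3 = (A=409/3375, B=2966/3375)
  d_4[A] = 409/3375*3/5 + 2966/3375*1/15 = 6647/50625
  d_4[B] = 409/3375*2/5 + 2966/3375*14/15 = 43978/50625
d_4 = (A=6647/50625, B=43978/50625)

Answer: 6647/50625 43978/50625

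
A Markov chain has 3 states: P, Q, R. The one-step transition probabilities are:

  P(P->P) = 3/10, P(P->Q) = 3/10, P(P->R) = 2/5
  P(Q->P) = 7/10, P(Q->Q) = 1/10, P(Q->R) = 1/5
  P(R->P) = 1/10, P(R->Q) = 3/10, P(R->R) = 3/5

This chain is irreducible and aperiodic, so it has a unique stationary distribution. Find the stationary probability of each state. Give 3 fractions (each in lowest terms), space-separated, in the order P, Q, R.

Answer: 5/16 1/4 7/16

Derivation:
The stationary distribution satisfies pi = pi * P, i.e.:
  pi_P = 3/10*pi_P + 7/10*pi_Q + 1/10*pi_R
  pi_Q = 3/10*pi_P + 1/10*pi_Q + 3/10*pi_R
  pi_R = 2/5*pi_P + 1/5*pi_Q + 3/5*pi_R
with normalization: pi_P + pi_Q + pi_R = 1.

Using the first 2 balance equations plus normalization, the linear system A*pi = b is:
  [-7/10, 7/10, 1/10] . pi = 0
  [3/10, -9/10, 3/10] . pi = 0
  [1, 1, 1] . pi = 1

Solving yields:
  pi_P = 5/16
  pi_Q = 1/4
  pi_R = 7/16

Verification (pi * P):
  5/16*3/10 + 1/4*7/10 + 7/16*1/10 = 5/16 = pi_P  (ok)
  5/16*3/10 + 1/4*1/10 + 7/16*3/10 = 1/4 = pi_Q  (ok)
  5/16*2/5 + 1/4*1/5 + 7/16*3/5 = 7/16 = pi_R  (ok)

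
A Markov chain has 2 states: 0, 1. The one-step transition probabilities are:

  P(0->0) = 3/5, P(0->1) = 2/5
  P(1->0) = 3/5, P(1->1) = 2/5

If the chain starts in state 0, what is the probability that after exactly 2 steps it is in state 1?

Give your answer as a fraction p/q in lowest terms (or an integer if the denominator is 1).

Answer: 2/5

Derivation:
Computing P^2 by repeated multiplication:
P^1 =
  0: [3/5, 2/5]
  1: [3/5, 2/5]
P^2 =
  0: [3/5, 2/5]
  1: [3/5, 2/5]

(P^2)[0 -> 1] = 2/5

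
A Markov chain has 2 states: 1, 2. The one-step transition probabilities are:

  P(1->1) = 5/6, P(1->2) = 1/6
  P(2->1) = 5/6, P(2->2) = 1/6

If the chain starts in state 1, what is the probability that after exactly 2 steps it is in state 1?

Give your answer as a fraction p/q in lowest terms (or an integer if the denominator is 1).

Answer: 5/6

Derivation:
Computing P^2 by repeated multiplication:
P^1 =
  1: [5/6, 1/6]
  2: [5/6, 1/6]
P^2 =
  1: [5/6, 1/6]
  2: [5/6, 1/6]

(P^2)[1 -> 1] = 5/6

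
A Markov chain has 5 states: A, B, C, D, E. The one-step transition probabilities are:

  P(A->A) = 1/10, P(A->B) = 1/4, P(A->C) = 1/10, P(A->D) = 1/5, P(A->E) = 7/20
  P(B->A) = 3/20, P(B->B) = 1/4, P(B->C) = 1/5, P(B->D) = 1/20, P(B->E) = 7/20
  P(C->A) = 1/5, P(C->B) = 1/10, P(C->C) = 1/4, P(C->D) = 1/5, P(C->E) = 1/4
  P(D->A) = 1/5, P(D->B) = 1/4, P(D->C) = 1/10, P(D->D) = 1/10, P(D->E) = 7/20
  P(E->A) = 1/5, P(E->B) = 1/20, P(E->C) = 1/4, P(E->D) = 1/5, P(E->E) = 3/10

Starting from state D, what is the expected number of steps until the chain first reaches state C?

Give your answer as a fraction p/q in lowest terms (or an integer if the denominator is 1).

Let h_i = expected steps to first reach C from state i.
Boundary: h_C = 0.
First-step equations for the other states:
  h_A = 1 + 1/10*h_A + 1/4*h_B + 1/10*h_C + 1/5*h_D + 7/20*h_E
  h_B = 1 + 3/20*h_A + 1/4*h_B + 1/5*h_C + 1/20*h_D + 7/20*h_E
  h_D = 1 + 1/5*h_A + 1/4*h_B + 1/10*h_C + 1/10*h_D + 7/20*h_E
  h_E = 1 + 1/5*h_A + 1/20*h_B + 1/4*h_C + 1/5*h_D + 3/10*h_E

Substituting h_C = 0 and rearranging gives the linear system (I - Q) h = 1:
  [9/10, -1/4, -1/5, -7/20] . (h_A, h_B, h_D, h_E) = 1
  [-3/20, 3/4, -1/20, -7/20] . (h_A, h_B, h_D, h_E) = 1
  [-1/5, -1/4, 9/10, -7/20] . (h_A, h_B, h_D, h_E) = 1
  [-1/5, -1/20, -1/5, 7/10] . (h_A, h_B, h_D, h_E) = 1

Solving yields:
  h_A = 600/101
  h_B = 540/101
  h_D = 600/101
  h_E = 3680/707

Starting state is D, so the expected hitting time is h_D = 600/101.

Answer: 600/101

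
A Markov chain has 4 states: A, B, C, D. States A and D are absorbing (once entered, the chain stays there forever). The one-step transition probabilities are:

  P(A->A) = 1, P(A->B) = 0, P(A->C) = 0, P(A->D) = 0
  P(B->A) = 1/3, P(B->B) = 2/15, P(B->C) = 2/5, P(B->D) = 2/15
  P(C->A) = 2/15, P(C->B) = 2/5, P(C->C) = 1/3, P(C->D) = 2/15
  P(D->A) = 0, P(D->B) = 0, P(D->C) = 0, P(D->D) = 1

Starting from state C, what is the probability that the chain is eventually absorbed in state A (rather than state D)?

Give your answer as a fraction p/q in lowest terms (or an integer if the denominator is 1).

Let a_i = P(absorbed in A | start in state i).
Boundary conditions: a_A = 1, a_D = 0.
For each transient state i, a_i = sum_j P(i->j) * a_j:
  a_B = 1/3*a_A + 2/15*a_B + 2/5*a_C + 2/15*a_D
  a_C = 2/15*a_A + 2/5*a_B + 1/3*a_C + 2/15*a_D

Substituting a_A = 1 and a_D = 0, rearrange to (I - Q) a = r where r[i] = P(i -> A):
  [13/15, -2/5] . (a_B, a_C) = 1/3
  [-2/5, 2/3] . (a_B, a_C) = 2/15

Solving yields:
  a_B = 31/47
  a_C = 28/47

Starting state is C, so the absorption probability is a_C = 28/47.

Answer: 28/47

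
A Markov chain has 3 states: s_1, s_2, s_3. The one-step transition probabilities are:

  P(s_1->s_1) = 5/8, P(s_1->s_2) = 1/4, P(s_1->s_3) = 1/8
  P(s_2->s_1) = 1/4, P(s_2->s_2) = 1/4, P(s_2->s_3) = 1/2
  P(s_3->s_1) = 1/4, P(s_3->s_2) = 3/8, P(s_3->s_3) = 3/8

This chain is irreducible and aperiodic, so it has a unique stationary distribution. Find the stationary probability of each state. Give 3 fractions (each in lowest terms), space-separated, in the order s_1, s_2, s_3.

Answer: 2/5 13/45 14/45

Derivation:
The stationary distribution satisfies pi = pi * P, i.e.:
  pi_s_1 = 5/8*pi_s_1 + 1/4*pi_s_2 + 1/4*pi_s_3
  pi_s_2 = 1/4*pi_s_1 + 1/4*pi_s_2 + 3/8*pi_s_3
  pi_s_3 = 1/8*pi_s_1 + 1/2*pi_s_2 + 3/8*pi_s_3
with normalization: pi_s_1 + pi_s_2 + pi_s_3 = 1.

Using the first 2 balance equations plus normalization, the linear system A*pi = b is:
  [-3/8, 1/4, 1/4] . pi = 0
  [1/4, -3/4, 3/8] . pi = 0
  [1, 1, 1] . pi = 1

Solving yields:
  pi_s_1 = 2/5
  pi_s_2 = 13/45
  pi_s_3 = 14/45

Verification (pi * P):
  2/5*5/8 + 13/45*1/4 + 14/45*1/4 = 2/5 = pi_s_1  (ok)
  2/5*1/4 + 13/45*1/4 + 14/45*3/8 = 13/45 = pi_s_2  (ok)
  2/5*1/8 + 13/45*1/2 + 14/45*3/8 = 14/45 = pi_s_3  (ok)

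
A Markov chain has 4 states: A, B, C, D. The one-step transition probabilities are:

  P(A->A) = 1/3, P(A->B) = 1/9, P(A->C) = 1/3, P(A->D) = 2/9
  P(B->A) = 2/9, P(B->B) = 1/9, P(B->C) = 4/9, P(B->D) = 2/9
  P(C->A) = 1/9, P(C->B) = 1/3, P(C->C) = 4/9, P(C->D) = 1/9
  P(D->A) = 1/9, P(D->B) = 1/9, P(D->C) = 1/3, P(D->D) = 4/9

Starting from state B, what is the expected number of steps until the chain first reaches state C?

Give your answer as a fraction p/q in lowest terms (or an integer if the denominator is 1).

Answer: 18/7

Derivation:
Let h_i = expected steps to first reach C from state i.
Boundary: h_C = 0.
First-step equations for the other states:
  h_A = 1 + 1/3*h_A + 1/9*h_B + 1/3*h_C + 2/9*h_D
  h_B = 1 + 2/9*h_A + 1/9*h_B + 4/9*h_C + 2/9*h_D
  h_D = 1 + 1/9*h_A + 1/9*h_B + 1/3*h_C + 4/9*h_D

Substituting h_C = 0 and rearranging gives the linear system (I - Q) h = 1:
  [2/3, -1/9, -2/9] . (h_A, h_B, h_D) = 1
  [-2/9, 8/9, -2/9] . (h_A, h_B, h_D) = 1
  [-1/9, -1/9, 5/9] . (h_A, h_B, h_D) = 1

Solving yields:
  h_A = 81/28
  h_B = 18/7
  h_D = 81/28

Starting state is B, so the expected hitting time is h_B = 18/7.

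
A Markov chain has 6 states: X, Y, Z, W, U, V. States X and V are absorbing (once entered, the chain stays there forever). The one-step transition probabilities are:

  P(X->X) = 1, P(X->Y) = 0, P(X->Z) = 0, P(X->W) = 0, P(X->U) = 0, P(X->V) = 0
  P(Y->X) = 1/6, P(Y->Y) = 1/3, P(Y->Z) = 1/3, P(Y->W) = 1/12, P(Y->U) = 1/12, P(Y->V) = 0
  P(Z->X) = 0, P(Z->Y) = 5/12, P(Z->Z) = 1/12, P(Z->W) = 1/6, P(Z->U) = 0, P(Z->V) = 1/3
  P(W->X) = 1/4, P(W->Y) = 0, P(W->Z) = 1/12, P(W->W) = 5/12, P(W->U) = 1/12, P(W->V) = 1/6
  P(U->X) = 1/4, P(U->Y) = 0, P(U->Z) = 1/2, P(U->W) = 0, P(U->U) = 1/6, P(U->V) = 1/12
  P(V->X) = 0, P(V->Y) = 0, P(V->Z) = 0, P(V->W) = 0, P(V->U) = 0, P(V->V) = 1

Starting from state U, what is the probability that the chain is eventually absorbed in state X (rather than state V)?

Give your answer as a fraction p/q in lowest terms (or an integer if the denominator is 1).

Answer: 309/602

Derivation:
Let a_i = P(absorbed in X | start in state i).
Boundary conditions: a_X = 1, a_V = 0.
For each transient state i, a_i = sum_j P(i->j) * a_j:
  a_Y = 1/6*a_X + 1/3*a_Y + 1/3*a_Z + 1/12*a_W + 1/12*a_U + 0*a_V
  a_Z = 0*a_X + 5/12*a_Y + 1/12*a_Z + 1/6*a_W + 0*a_U + 1/3*a_V
  a_W = 1/4*a_X + 0*a_Y + 1/12*a_Z + 5/12*a_W + 1/12*a_U + 1/6*a_V
  a_U = 1/4*a_X + 0*a_Y + 1/2*a_Z + 0*a_W + 1/6*a_U + 1/12*a_V

Substituting a_X = 1 and a_V = 0, rearrange to (I - Q) a = r where r[i] = P(i -> X):
  [2/3, -1/3, -1/12, -1/12] . (a_Y, a_Z, a_W, a_U) = 1/6
  [-5/12, 11/12, -1/6, 0] . (a_Y, a_Z, a_W, a_U) = 0
  [0, -1/12, 7/12, -1/12] . (a_Y, a_Z, a_W, a_U) = 1/4
  [0, -1/2, 0, 5/6] . (a_Y, a_Z, a_W, a_U) = 1/4

Solving yields:
  a_Y = 1182/2107
  a_Z = 107/301
  a_W = 2329/4214
  a_U = 309/602

Starting state is U, so the absorption probability is a_U = 309/602.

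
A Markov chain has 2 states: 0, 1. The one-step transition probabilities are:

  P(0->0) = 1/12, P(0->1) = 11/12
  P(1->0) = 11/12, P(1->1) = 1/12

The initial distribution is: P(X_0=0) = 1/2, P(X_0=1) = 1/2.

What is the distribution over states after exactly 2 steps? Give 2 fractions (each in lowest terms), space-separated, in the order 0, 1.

Propagating the distribution step by step (d_{t+1} = d_t * P):
d_0 = (0=1/2, 1=1/2)
  d_1[0] = 1/2*1/12 + 1/2*11/12 = 1/2
  d_1[1] = 1/2*11/12 + 1/2*1/12 = 1/2
d_1 = (0=1/2, 1=1/2)
  d_2[0] = 1/2*1/12 + 1/2*11/12 = 1/2
  d_2[1] = 1/2*11/12 + 1/2*1/12 = 1/2
d_2 = (0=1/2, 1=1/2)

Answer: 1/2 1/2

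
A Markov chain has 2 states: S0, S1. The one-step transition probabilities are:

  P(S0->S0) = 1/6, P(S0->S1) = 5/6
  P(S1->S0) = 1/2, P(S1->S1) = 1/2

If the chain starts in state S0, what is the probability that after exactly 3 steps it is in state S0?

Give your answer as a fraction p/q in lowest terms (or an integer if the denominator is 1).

Answer: 19/54

Derivation:
Computing P^3 by repeated multiplication:
P^1 =
  S0: [1/6, 5/6]
  S1: [1/2, 1/2]
P^2 =
  S0: [4/9, 5/9]
  S1: [1/3, 2/3]
P^3 =
  S0: [19/54, 35/54]
  S1: [7/18, 11/18]

(P^3)[S0 -> S0] = 19/54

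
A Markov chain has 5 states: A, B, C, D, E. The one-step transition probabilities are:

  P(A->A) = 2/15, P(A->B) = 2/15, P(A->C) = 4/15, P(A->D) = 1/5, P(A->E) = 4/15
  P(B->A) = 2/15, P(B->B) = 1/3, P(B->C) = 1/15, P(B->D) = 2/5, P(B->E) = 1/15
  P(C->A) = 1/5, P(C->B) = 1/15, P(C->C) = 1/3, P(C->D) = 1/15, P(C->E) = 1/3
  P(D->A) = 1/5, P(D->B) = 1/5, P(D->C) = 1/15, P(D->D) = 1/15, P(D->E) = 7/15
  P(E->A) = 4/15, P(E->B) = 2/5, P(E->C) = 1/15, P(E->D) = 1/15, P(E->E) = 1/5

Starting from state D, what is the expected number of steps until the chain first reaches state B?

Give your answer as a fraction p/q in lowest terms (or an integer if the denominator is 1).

Let h_i = expected steps to first reach B from state i.
Boundary: h_B = 0.
First-step equations for the other states:
  h_A = 1 + 2/15*h_A + 2/15*h_B + 4/15*h_C + 1/5*h_D + 4/15*h_E
  h_C = 1 + 1/5*h_A + 1/15*h_B + 1/3*h_C + 1/15*h_D + 1/3*h_E
  h_D = 1 + 1/5*h_A + 1/5*h_B + 1/15*h_C + 1/15*h_D + 7/15*h_E
  h_E = 1 + 4/15*h_A + 2/5*h_B + 1/15*h_C + 1/15*h_D + 1/5*h_E

Substituting h_B = 0 and rearranging gives the linear system (I - Q) h = 1:
  [13/15, -4/15, -1/5, -4/15] . (h_A, h_C, h_D, h_E) = 1
  [-1/5, 2/3, -1/15, -1/3] . (h_A, h_C, h_D, h_E) = 1
  [-1/5, -1/15, 14/15, -7/15] . (h_A, h_C, h_D, h_E) = 1
  [-4/15, -1/15, -1/15, 4/5] . (h_A, h_C, h_D, h_E) = 1

Solving yields:
  h_A = 57345/11698
  h_C = 61365/11698
  h_D = 50745/11698
  h_E = 21540/5849

Starting state is D, so the expected hitting time is h_D = 50745/11698.

Answer: 50745/11698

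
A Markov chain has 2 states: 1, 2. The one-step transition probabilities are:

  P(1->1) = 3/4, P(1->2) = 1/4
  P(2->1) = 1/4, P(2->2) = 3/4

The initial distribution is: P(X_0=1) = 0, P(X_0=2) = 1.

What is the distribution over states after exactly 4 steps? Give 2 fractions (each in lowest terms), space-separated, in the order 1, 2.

Answer: 15/32 17/32

Derivation:
Propagating the distribution step by step (d_{t+1} = d_t * P):
d_0 = (1=0, 2=1)
  d_1[1] = 0*3/4 + 1*1/4 = 1/4
  d_1[2] = 0*1/4 + 1*3/4 = 3/4
d_1 = (1=1/4, 2=3/4)
  d_2[1] = 1/4*3/4 + 3/4*1/4 = 3/8
  d_2[2] = 1/4*1/4 + 3/4*3/4 = 5/8
d_2 = (1=3/8, 2=5/8)
  d_3[1] = 3/8*3/4 + 5/8*1/4 = 7/16
  d_3[2] = 3/8*1/4 + 5/8*3/4 = 9/16
d_3 = (1=7/16, 2=9/16)
  d_4[1] = 7/16*3/4 + 9/16*1/4 = 15/32
  d_4[2] = 7/16*1/4 + 9/16*3/4 = 17/32
d_4 = (1=15/32, 2=17/32)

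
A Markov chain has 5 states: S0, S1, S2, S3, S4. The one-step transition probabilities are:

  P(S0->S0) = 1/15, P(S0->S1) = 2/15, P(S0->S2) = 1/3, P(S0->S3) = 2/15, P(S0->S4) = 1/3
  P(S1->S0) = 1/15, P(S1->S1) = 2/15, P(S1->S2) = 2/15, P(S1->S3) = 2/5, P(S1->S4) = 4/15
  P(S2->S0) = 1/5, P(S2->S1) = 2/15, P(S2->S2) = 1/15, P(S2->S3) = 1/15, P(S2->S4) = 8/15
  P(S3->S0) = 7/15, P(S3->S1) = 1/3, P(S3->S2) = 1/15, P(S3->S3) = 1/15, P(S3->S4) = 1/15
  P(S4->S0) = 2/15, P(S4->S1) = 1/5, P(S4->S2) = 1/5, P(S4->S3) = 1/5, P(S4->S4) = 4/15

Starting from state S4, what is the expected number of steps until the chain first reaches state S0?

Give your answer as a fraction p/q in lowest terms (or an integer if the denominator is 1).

Let h_i = expected steps to first reach S0 from state i.
Boundary: h_S0 = 0.
First-step equations for the other states:
  h_S1 = 1 + 1/15*h_S0 + 2/15*h_S1 + 2/15*h_S2 + 2/5*h_S3 + 4/15*h_S4
  h_S2 = 1 + 1/5*h_S0 + 2/15*h_S1 + 1/15*h_S2 + 1/15*h_S3 + 8/15*h_S4
  h_S3 = 1 + 7/15*h_S0 + 1/3*h_S1 + 1/15*h_S2 + 1/15*h_S3 + 1/15*h_S4
  h_S4 = 1 + 2/15*h_S0 + 1/5*h_S1 + 1/5*h_S2 + 1/5*h_S3 + 4/15*h_S4

Substituting h_S0 = 0 and rearranging gives the linear system (I - Q) h = 1:
  [13/15, -2/15, -2/5, -4/15] . (h_S1, h_S2, h_S3, h_S4) = 1
  [-2/15, 14/15, -1/15, -8/15] . (h_S1, h_S2, h_S3, h_S4) = 1
  [-1/3, -1/15, 14/15, -1/15] . (h_S1, h_S2, h_S3, h_S4) = 1
  [-1/5, -1/5, -1/5, 11/15] . (h_S1, h_S2, h_S3, h_S4) = 1

Solving yields:
  h_S1 = 11185/2154
  h_S2 = 21595/4308
  h_S3 = 7865/2154
  h_S4 = 7385/1436

Starting state is S4, so the expected hitting time is h_S4 = 7385/1436.

Answer: 7385/1436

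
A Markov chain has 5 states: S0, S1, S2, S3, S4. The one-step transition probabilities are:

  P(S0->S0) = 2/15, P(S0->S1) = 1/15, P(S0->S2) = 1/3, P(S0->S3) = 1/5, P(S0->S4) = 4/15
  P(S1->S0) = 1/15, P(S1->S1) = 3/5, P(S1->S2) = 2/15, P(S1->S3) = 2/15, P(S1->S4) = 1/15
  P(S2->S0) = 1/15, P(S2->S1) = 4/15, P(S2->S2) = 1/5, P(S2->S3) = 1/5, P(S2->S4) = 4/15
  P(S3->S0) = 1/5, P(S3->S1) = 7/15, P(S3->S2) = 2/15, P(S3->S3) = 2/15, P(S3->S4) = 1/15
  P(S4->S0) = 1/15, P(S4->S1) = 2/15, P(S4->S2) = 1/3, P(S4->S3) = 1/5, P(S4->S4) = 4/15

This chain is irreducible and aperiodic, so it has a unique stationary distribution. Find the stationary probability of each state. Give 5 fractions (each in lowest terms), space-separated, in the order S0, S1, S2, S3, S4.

Answer: 623/6576 160/411 431/2192 1073/6576 1027/6576

Derivation:
The stationary distribution satisfies pi = pi * P, i.e.:
  pi_S0 = 2/15*pi_S0 + 1/15*pi_S1 + 1/15*pi_S2 + 1/5*pi_S3 + 1/15*pi_S4
  pi_S1 = 1/15*pi_S0 + 3/5*pi_S1 + 4/15*pi_S2 + 7/15*pi_S3 + 2/15*pi_S4
  pi_S2 = 1/3*pi_S0 + 2/15*pi_S1 + 1/5*pi_S2 + 2/15*pi_S3 + 1/3*pi_S4
  pi_S3 = 1/5*pi_S0 + 2/15*pi_S1 + 1/5*pi_S2 + 2/15*pi_S3 + 1/5*pi_S4
  pi_S4 = 4/15*pi_S0 + 1/15*pi_S1 + 4/15*pi_S2 + 1/15*pi_S3 + 4/15*pi_S4
with normalization: pi_S0 + pi_S1 + pi_S2 + pi_S3 + pi_S4 = 1.

Using the first 4 balance equations plus normalization, the linear system A*pi = b is:
  [-13/15, 1/15, 1/15, 1/5, 1/15] . pi = 0
  [1/15, -2/5, 4/15, 7/15, 2/15] . pi = 0
  [1/3, 2/15, -4/5, 2/15, 1/3] . pi = 0
  [1/5, 2/15, 1/5, -13/15, 1/5] . pi = 0
  [1, 1, 1, 1, 1] . pi = 1

Solving yields:
  pi_S0 = 623/6576
  pi_S1 = 160/411
  pi_S2 = 431/2192
  pi_S3 = 1073/6576
  pi_S4 = 1027/6576

Verification (pi * P):
  623/6576*2/15 + 160/411*1/15 + 431/2192*1/15 + 1073/6576*1/5 + 1027/6576*1/15 = 623/6576 = pi_S0  (ok)
  623/6576*1/15 + 160/411*3/5 + 431/2192*4/15 + 1073/6576*7/15 + 1027/6576*2/15 = 160/411 = pi_S1  (ok)
  623/6576*1/3 + 160/411*2/15 + 431/2192*1/5 + 1073/6576*2/15 + 1027/6576*1/3 = 431/2192 = pi_S2  (ok)
  623/6576*1/5 + 160/411*2/15 + 431/2192*1/5 + 1073/6576*2/15 + 1027/6576*1/5 = 1073/6576 = pi_S3  (ok)
  623/6576*4/15 + 160/411*1/15 + 431/2192*4/15 + 1073/6576*1/15 + 1027/6576*4/15 = 1027/6576 = pi_S4  (ok)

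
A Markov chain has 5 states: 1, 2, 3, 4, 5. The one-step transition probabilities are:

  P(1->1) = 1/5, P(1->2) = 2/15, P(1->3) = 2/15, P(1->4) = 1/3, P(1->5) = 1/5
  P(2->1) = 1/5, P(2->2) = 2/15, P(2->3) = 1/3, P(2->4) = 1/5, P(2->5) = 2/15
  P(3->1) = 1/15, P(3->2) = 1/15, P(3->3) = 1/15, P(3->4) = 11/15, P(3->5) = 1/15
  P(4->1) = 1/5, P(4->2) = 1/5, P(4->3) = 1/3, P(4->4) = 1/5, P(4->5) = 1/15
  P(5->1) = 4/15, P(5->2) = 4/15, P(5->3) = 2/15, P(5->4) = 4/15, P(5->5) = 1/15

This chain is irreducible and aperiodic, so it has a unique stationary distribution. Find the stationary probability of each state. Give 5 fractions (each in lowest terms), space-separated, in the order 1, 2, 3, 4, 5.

The stationary distribution satisfies pi = pi * P, i.e.:
  pi_1 = 1/5*pi_1 + 1/5*pi_2 + 1/15*pi_3 + 1/5*pi_4 + 4/15*pi_5
  pi_2 = 2/15*pi_1 + 2/15*pi_2 + 1/15*pi_3 + 1/5*pi_4 + 4/15*pi_5
  pi_3 = 2/15*pi_1 + 1/3*pi_2 + 1/15*pi_3 + 1/3*pi_4 + 2/15*pi_5
  pi_4 = 1/3*pi_1 + 1/5*pi_2 + 11/15*pi_3 + 1/5*pi_4 + 4/15*pi_5
  pi_5 = 1/5*pi_1 + 2/15*pi_2 + 1/15*pi_3 + 1/15*pi_4 + 1/15*pi_5
with normalization: pi_1 + pi_2 + pi_3 + pi_4 + pi_5 = 1.

Using the first 4 balance equations plus normalization, the linear system A*pi = b is:
  [-4/5, 1/5, 1/15, 1/5, 4/15] . pi = 0
  [2/15, -13/15, 1/15, 1/5, 4/15] . pi = 0
  [2/15, 1/3, -14/15, 1/3, 2/15] . pi = 0
  [1/3, 1/5, 11/15, -4/5, 4/15] . pi = 0
  [1, 1, 1, 1, 1] . pi = 1

Solving yields:
  pi_1 = 1168/6581
  pi_2 = 1022/6581
  pi_3 = 7214/32905
  pi_4 = 11428/32905
  pi_5 = 3313/32905

Verification (pi * P):
  1168/6581*1/5 + 1022/6581*1/5 + 7214/32905*1/15 + 11428/32905*1/5 + 3313/32905*4/15 = 1168/6581 = pi_1  (ok)
  1168/6581*2/15 + 1022/6581*2/15 + 7214/32905*1/15 + 11428/32905*1/5 + 3313/32905*4/15 = 1022/6581 = pi_2  (ok)
  1168/6581*2/15 + 1022/6581*1/3 + 7214/32905*1/15 + 11428/32905*1/3 + 3313/32905*2/15 = 7214/32905 = pi_3  (ok)
  1168/6581*1/3 + 1022/6581*1/5 + 7214/32905*11/15 + 11428/32905*1/5 + 3313/32905*4/15 = 11428/32905 = pi_4  (ok)
  1168/6581*1/5 + 1022/6581*2/15 + 7214/32905*1/15 + 11428/32905*1/15 + 3313/32905*1/15 = 3313/32905 = pi_5  (ok)

Answer: 1168/6581 1022/6581 7214/32905 11428/32905 3313/32905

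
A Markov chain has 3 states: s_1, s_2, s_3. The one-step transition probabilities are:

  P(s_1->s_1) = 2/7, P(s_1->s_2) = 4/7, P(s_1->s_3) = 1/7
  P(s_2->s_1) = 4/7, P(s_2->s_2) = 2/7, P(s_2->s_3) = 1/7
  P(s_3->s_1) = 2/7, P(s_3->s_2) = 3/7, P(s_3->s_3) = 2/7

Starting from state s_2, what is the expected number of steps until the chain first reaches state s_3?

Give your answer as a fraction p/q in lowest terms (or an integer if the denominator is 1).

Let h_i = expected steps to first reach s_3 from state i.
Boundary: h_s_3 = 0.
First-step equations for the other states:
  h_s_1 = 1 + 2/7*h_s_1 + 4/7*h_s_2 + 1/7*h_s_3
  h_s_2 = 1 + 4/7*h_s_1 + 2/7*h_s_2 + 1/7*h_s_3

Substituting h_s_3 = 0 and rearranging gives the linear system (I - Q) h = 1:
  [5/7, -4/7] . (h_s_1, h_s_2) = 1
  [-4/7, 5/7] . (h_s_1, h_s_2) = 1

Solving yields:
  h_s_1 = 7
  h_s_2 = 7

Starting state is s_2, so the expected hitting time is h_s_2 = 7.

Answer: 7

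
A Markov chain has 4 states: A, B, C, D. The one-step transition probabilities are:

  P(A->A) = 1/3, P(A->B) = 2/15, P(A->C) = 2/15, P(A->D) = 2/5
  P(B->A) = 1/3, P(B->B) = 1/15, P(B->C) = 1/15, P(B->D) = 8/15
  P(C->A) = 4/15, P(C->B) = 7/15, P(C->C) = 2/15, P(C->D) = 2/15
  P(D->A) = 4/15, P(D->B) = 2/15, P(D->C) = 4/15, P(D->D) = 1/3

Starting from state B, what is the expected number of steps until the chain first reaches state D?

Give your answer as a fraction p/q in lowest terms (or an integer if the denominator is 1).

Let h_i = expected steps to first reach D from state i.
Boundary: h_D = 0.
First-step equations for the other states:
  h_A = 1 + 1/3*h_A + 2/15*h_B + 2/15*h_C + 2/5*h_D
  h_B = 1 + 1/3*h_A + 1/15*h_B + 1/15*h_C + 8/15*h_D
  h_C = 1 + 4/15*h_A + 7/15*h_B + 2/15*h_C + 2/15*h_D

Substituting h_D = 0 and rearranging gives the linear system (I - Q) h = 1:
  [2/3, -2/15, -2/15] . (h_A, h_B, h_C) = 1
  [-1/3, 14/15, -1/15] . (h_A, h_B, h_C) = 1
  [-4/15, -7/15, 13/15] . (h_A, h_B, h_C) = 1

Solving yields:
  h_A = 735/286
  h_B = 633/286
  h_C = 69/22

Starting state is B, so the expected hitting time is h_B = 633/286.

Answer: 633/286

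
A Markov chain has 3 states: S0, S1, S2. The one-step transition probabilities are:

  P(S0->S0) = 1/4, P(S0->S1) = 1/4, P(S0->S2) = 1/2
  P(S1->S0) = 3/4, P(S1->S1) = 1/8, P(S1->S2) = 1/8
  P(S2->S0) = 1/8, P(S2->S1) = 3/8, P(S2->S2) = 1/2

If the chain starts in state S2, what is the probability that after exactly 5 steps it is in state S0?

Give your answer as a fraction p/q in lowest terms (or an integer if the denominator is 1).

Computing P^5 by repeated multiplication:
P^1 =
  S0: [1/4, 1/4, 1/2]
  S1: [3/4, 1/8, 1/8]
  S2: [1/8, 3/8, 1/2]
P^2 =
  S0: [5/16, 9/32, 13/32]
  S1: [19/64, 1/4, 29/64]
  S2: [3/8, 17/64, 23/64]
P^3 =
  S0: [87/256, 17/64, 101/256]
  S1: [163/512, 141/512, 13/32]
  S2: [173/512, 67/256, 205/512]
P^4 =
  S0: [683/2048, 545/2048, 205/512]
  S1: [345/1024, 1091/4096, 1625/4096]
  S2: [1355/4096, 1095/4096, 823/2048]
P^5 =
  S0: [341/1024, 4371/16384, 6557/16384]
  S1: [10931/32768, 4363/16384, 13111/32768]
  S2: [5463/16384, 8743/32768, 13099/32768]

(P^5)[S2 -> S0] = 5463/16384

Answer: 5463/16384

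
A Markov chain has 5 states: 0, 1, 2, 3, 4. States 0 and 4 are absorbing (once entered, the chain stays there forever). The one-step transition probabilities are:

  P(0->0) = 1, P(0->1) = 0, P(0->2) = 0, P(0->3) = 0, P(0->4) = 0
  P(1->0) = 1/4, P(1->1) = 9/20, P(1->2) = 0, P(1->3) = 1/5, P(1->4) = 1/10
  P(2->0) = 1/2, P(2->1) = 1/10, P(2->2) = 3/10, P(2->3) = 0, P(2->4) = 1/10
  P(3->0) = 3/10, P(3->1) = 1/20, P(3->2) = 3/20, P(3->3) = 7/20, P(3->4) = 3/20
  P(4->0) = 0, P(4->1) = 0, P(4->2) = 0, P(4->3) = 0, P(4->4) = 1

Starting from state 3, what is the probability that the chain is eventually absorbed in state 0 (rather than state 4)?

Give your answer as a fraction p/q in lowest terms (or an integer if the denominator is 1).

Let a_i = P(absorbed in 0 | start in state i).
Boundary conditions: a_0 = 1, a_4 = 0.
For each transient state i, a_i = sum_j P(i->j) * a_j:
  a_1 = 1/4*a_0 + 9/20*a_1 + 0*a_2 + 1/5*a_3 + 1/10*a_4
  a_2 = 1/2*a_0 + 1/10*a_1 + 3/10*a_2 + 0*a_3 + 1/10*a_4
  a_3 = 3/10*a_0 + 1/20*a_1 + 3/20*a_2 + 7/20*a_3 + 3/20*a_4

Substituting a_0 = 1 and a_4 = 0, rearrange to (I - Q) a = r where r[i] = P(i -> 0):
  [11/20, 0, -1/5] . (a_1, a_2, a_3) = 1/4
  [-1/10, 7/10, 0] . (a_1, a_2, a_3) = 1/2
  [-1/20, -3/20, 13/20] . (a_1, a_2, a_3) = 3/10

Solving yields:
  a_1 = 683/961
  a_2 = 784/961
  a_3 = 677/961

Starting state is 3, so the absorption probability is a_3 = 677/961.

Answer: 677/961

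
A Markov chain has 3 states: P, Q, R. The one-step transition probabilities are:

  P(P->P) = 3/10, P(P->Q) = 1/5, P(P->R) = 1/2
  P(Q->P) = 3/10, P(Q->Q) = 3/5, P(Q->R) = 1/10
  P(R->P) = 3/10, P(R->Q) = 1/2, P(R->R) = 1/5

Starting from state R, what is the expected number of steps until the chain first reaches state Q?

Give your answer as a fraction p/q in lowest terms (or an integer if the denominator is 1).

Let h_i = expected steps to first reach Q from state i.
Boundary: h_Q = 0.
First-step equations for the other states:
  h_P = 1 + 3/10*h_P + 1/5*h_Q + 1/2*h_R
  h_R = 1 + 3/10*h_P + 1/2*h_Q + 1/5*h_R

Substituting h_Q = 0 and rearranging gives the linear system (I - Q) h = 1:
  [7/10, -1/2] . (h_P, h_R) = 1
  [-3/10, 4/5] . (h_P, h_R) = 1

Solving yields:
  h_P = 130/41
  h_R = 100/41

Starting state is R, so the expected hitting time is h_R = 100/41.

Answer: 100/41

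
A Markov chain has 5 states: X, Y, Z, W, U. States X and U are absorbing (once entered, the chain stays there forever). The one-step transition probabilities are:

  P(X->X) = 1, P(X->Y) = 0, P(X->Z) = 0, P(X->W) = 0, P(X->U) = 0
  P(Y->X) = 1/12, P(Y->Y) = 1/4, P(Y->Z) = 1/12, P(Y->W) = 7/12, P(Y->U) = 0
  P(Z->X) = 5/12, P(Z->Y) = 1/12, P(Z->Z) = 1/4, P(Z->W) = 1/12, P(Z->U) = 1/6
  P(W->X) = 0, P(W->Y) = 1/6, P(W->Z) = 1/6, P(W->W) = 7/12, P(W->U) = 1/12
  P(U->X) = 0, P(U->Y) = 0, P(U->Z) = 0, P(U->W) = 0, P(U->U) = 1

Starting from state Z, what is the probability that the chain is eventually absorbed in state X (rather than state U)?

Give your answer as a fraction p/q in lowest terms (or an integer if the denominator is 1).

Answer: 27/40

Derivation:
Let a_i = P(absorbed in X | start in state i).
Boundary conditions: a_X = 1, a_U = 0.
For each transient state i, a_i = sum_j P(i->j) * a_j:
  a_Y = 1/12*a_X + 1/4*a_Y + 1/12*a_Z + 7/12*a_W + 0*a_U
  a_Z = 5/12*a_X + 1/12*a_Y + 1/4*a_Z + 1/12*a_W + 1/6*a_U
  a_W = 0*a_X + 1/6*a_Y + 1/6*a_Z + 7/12*a_W + 1/12*a_U

Substituting a_X = 1 and a_U = 0, rearrange to (I - Q) a = r where r[i] = P(i -> X):
  [3/4, -1/12, -7/12] . (a_Y, a_Z, a_W) = 1/12
  [-1/12, 3/4, -1/12] . (a_Y, a_Z, a_W) = 5/12
  [-1/6, -1/6, 5/12] . (a_Y, a_Z, a_W) = 0

Solving yields:
  a_Y = 23/40
  a_Z = 27/40
  a_W = 1/2

Starting state is Z, so the absorption probability is a_Z = 27/40.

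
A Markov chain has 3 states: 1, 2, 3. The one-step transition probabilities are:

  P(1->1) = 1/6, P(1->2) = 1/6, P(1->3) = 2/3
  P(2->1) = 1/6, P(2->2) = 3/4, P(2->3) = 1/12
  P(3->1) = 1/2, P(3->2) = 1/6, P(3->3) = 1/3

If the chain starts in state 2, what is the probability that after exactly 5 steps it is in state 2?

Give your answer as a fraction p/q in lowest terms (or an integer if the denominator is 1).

Computing P^5 by repeated multiplication:
P^1 =
  1: [1/6, 1/6, 2/3]
  2: [1/6, 3/4, 1/12]
  3: [1/2, 1/6, 1/3]
P^2 =
  1: [7/18, 19/72, 25/72]
  2: [7/36, 29/48, 29/144]
  3: [5/18, 19/72, 11/24]
P^3 =
  1: [61/216, 277/864, 343/864]
  2: [101/432, 299/576, 427/1728]
  3: [23/72, 277/864, 311/864]
P^4 =
  1: [775/2592, 3667/10368, 3601/10368]
  2: [1291/5184, 3245/6912, 5837/20736]
  3: [743/2592, 3667/10368, 1243/3456]
P^5 =
  1: [8785/31104, 46405/124416, 42871/124416]
  2: [16205/62208, 36539/82944, 74395/248832]
  3: [2971/10368, 46405/124416, 42359/124416]

(P^5)[2 -> 2] = 36539/82944

Answer: 36539/82944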